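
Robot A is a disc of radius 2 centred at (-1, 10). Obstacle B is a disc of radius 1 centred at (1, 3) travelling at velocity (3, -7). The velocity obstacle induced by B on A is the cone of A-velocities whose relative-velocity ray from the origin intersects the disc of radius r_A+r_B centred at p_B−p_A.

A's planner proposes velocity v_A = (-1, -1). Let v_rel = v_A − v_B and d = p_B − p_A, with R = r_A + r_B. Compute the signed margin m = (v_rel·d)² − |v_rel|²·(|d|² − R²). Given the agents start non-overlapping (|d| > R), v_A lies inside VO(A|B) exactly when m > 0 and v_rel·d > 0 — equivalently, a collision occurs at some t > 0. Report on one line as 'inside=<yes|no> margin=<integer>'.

d = (2, -7),  |d|² = 53;  R = 2+1 = 3,  c = 53−3² = 44
v_rel = (-4, 6),  |v_rel|² = 52;  v_rel·d = (-4)·(2) + (6)·(-7) = -50
52·t² + 100·t + 44 = 0  ⇒  m = (-50)² − 52·44 = 212
m = 212 > 0,  v_rel·d = -50 < 0  ⇒  outside

inside=no margin=212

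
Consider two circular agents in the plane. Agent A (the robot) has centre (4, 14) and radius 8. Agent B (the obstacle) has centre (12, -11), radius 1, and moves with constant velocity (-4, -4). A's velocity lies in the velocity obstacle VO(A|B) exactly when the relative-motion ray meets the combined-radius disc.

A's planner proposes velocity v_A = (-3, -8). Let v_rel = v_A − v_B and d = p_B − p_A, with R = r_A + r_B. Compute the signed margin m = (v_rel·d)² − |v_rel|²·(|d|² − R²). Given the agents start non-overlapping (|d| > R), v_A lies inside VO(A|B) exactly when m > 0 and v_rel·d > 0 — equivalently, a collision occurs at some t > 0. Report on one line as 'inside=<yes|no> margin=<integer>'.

d = (8, -25),  |d|² = 689;  R = 8+1 = 9,  c = 689−9² = 608
v_rel = (1, -4),  |v_rel|² = 17;  v_rel·d = (1)·(8) + (-4)·(-25) = 108
17·t² − 216·t + 608 = 0  ⇒  m = 108² − 17·608 = 1328
m = 1328 > 0,  v_rel·d = 108 > 0  ⇒  inside

inside=yes margin=1328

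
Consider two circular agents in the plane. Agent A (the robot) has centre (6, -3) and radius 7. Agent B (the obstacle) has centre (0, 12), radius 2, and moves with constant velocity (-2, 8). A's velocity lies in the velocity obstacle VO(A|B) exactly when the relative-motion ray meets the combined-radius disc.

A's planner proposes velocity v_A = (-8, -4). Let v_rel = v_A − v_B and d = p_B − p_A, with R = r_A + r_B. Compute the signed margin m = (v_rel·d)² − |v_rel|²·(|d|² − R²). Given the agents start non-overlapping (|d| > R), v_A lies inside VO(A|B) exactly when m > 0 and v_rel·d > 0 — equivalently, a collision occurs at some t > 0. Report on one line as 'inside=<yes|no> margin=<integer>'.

d = (-6, 15),  |d|² = 261;  R = 7+2 = 9,  c = 261−9² = 180
v_rel = (-6, -12),  |v_rel|² = 180;  v_rel·d = (-6)·(-6) + (-12)·(15) = -144
180·t² + 288·t + 180 = 0  ⇒  m = (-144)² − 180·180 = -11664
m = -11664 < 0,  v_rel·d = -144 < 0  ⇒  outside

inside=no margin=-11664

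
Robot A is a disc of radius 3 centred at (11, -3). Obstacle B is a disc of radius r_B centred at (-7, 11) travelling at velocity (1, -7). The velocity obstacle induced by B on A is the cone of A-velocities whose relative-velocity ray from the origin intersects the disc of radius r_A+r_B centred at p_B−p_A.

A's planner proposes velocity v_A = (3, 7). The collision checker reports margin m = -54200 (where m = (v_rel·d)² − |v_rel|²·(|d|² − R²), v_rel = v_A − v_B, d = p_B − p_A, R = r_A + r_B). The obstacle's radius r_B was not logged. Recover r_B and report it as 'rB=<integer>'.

m = -54200
d = (-18, 14);  v_rel = (2, 14),  |v_rel|² = 200
v_rel×d = (2)·(14) − (14)·(-18) = 280
since m = R²·200 − 280²:  R² = (78400 + -54200) / 200 = 121
R = √121 = 11  ⇒  r_B = 11 − 3 = 8

rB=8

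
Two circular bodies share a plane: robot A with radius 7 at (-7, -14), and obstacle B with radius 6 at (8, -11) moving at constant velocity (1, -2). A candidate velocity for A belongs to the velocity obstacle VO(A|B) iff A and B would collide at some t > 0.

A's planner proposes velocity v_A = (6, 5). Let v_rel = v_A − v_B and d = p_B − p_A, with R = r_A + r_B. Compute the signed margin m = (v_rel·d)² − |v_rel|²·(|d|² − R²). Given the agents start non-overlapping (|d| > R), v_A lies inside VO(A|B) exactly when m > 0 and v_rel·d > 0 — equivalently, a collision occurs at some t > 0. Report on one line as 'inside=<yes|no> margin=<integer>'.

d = (15, 3),  |d|² = 234;  R = 7+6 = 13,  c = 234−13² = 65
v_rel = (5, 7),  |v_rel|² = 74;  v_rel·d = (5)·(15) + (7)·(3) = 96
74·t² − 192·t + 65 = 0  ⇒  m = 96² − 74·65 = 4406
m = 4406 > 0,  v_rel·d = 96 > 0  ⇒  inside

inside=yes margin=4406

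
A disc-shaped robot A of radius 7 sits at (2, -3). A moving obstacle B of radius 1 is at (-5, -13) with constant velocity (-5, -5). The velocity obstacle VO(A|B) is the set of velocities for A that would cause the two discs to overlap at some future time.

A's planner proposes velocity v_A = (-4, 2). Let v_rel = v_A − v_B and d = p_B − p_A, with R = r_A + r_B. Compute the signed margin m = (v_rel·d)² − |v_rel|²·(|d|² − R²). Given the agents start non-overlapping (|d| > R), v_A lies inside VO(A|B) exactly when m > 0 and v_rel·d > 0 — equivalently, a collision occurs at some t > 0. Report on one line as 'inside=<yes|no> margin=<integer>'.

d = (-7, -10),  |d|² = 149;  R = 7+1 = 8,  c = 149−8² = 85
v_rel = (1, 7),  |v_rel|² = 50;  v_rel·d = (1)·(-7) + (7)·(-10) = -77
50·t² + 154·t + 85 = 0  ⇒  m = (-77)² − 50·85 = 1679
m = 1679 > 0,  v_rel·d = -77 < 0  ⇒  outside

inside=no margin=1679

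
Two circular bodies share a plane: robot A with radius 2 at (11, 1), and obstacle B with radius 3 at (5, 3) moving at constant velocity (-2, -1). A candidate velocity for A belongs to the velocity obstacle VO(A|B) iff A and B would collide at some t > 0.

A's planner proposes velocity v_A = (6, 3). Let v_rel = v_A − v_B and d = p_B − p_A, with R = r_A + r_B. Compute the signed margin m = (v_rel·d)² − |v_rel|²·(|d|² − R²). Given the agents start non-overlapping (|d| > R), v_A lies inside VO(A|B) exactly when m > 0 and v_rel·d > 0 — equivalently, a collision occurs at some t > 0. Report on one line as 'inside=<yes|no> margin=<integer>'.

d = (-6, 2),  |d|² = 40;  R = 2+3 = 5,  c = 40−5² = 15
v_rel = (8, 4),  |v_rel|² = 80;  v_rel·d = (8)·(-6) + (4)·(2) = -40
80·t² + 80·t + 15 = 0  ⇒  m = (-40)² − 80·15 = 400
m = 400 > 0,  v_rel·d = -40 < 0  ⇒  outside

inside=no margin=400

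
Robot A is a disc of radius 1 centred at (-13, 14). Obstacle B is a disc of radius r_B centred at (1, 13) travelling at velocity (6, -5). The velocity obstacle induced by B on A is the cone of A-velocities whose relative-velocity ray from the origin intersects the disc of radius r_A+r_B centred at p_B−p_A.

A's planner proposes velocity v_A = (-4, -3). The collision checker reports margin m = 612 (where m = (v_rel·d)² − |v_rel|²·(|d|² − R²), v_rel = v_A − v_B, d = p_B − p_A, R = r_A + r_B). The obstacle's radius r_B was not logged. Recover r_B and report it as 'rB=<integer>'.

m = 612
d = (14, -1);  v_rel = (-10, 2),  |v_rel|² = 104
v_rel×d = (-10)·(-1) − (2)·(14) = -18
since m = R²·104 − (-18)²:  R² = (324 + 612) / 104 = 9
R = √9 = 3  ⇒  r_B = 3 − 1 = 2

rB=2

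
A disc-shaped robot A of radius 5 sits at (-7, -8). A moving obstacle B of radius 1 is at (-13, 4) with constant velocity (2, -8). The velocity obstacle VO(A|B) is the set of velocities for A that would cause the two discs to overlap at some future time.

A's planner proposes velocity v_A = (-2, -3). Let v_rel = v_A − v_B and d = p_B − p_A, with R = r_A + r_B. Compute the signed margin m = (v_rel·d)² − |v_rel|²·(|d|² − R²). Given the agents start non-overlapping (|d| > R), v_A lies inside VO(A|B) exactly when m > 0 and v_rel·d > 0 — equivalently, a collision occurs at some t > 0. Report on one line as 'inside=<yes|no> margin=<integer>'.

d = (-6, 12),  |d|² = 180;  R = 5+1 = 6,  c = 180−6² = 144
v_rel = (-4, 5),  |v_rel|² = 41;  v_rel·d = (-4)·(-6) + (5)·(12) = 84
41·t² − 168·t + 144 = 0  ⇒  m = 84² − 41·144 = 1152
m = 1152 > 0,  v_rel·d = 84 > 0  ⇒  inside

inside=yes margin=1152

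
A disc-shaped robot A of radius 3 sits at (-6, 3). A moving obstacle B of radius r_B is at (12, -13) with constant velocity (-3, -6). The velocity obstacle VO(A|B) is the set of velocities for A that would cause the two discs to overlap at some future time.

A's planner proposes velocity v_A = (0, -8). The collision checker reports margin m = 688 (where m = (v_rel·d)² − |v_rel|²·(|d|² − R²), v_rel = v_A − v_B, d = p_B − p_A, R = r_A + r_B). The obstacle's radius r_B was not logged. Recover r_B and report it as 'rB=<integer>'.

m = 688
d = (18, -16);  v_rel = (3, -2),  |v_rel|² = 13
v_rel×d = (3)·(-16) − (-2)·(18) = -12
since m = R²·13 − (-12)²:  R² = (144 + 688) / 13 = 64
R = √64 = 8  ⇒  r_B = 8 − 3 = 5

rB=5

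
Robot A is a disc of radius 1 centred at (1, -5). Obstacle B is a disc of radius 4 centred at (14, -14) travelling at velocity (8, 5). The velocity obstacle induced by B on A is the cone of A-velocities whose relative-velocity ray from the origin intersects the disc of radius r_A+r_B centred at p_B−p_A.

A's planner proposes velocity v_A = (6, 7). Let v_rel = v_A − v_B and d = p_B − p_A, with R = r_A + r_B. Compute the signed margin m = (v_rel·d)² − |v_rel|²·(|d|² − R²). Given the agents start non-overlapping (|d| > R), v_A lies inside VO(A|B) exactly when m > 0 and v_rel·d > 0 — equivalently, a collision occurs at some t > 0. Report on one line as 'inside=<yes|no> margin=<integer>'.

d = (13, -9),  |d|² = 250;  R = 1+4 = 5,  c = 250−5² = 225
v_rel = (-2, 2),  |v_rel|² = 8;  v_rel·d = (-2)·(13) + (2)·(-9) = -44
8·t² + 88·t + 225 = 0  ⇒  m = (-44)² − 8·225 = 136
m = 136 > 0,  v_rel·d = -44 < 0  ⇒  outside

inside=no margin=136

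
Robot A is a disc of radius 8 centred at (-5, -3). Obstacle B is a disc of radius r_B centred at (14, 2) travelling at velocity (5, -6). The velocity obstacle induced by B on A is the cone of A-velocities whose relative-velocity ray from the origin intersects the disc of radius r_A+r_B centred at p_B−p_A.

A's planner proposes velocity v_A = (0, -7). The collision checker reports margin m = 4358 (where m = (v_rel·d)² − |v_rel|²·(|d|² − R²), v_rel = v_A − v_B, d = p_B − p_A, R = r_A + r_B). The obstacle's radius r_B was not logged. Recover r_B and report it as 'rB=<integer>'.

m = 4358
d = (19, 5);  v_rel = (-5, -1),  |v_rel|² = 26
v_rel×d = (-5)·(5) − (-1)·(19) = -6
since m = R²·26 − (-6)²:  R² = (36 + 4358) / 26 = 169
R = √169 = 13  ⇒  r_B = 13 − 8 = 5

rB=5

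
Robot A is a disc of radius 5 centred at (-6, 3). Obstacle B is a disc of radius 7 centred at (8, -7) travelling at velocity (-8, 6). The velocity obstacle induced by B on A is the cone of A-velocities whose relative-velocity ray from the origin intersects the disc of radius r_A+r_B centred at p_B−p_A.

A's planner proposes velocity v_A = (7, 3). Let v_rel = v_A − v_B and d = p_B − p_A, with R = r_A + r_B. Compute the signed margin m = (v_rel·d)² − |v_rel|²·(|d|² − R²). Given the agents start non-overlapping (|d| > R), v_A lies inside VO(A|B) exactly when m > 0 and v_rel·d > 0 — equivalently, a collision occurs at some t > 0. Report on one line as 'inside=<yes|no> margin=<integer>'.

d = (14, -10),  |d|² = 296;  R = 5+7 = 12,  c = 296−12² = 152
v_rel = (15, -3),  |v_rel|² = 234;  v_rel·d = (15)·(14) + (-3)·(-10) = 240
234·t² − 480·t + 152 = 0  ⇒  m = 240² − 234·152 = 22032
m = 22032 > 0,  v_rel·d = 240 > 0  ⇒  inside

inside=yes margin=22032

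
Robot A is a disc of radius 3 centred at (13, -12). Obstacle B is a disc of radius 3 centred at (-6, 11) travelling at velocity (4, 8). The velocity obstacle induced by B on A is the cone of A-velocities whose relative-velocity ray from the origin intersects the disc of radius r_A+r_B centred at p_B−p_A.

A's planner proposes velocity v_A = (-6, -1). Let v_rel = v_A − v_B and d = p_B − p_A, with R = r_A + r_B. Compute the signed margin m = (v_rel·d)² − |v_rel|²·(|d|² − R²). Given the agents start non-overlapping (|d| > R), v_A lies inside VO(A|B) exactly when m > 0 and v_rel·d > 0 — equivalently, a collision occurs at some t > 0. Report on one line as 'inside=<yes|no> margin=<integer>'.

d = (-19, 23),  |d|² = 890;  R = 3+3 = 6,  c = 890−6² = 854
v_rel = (-10, -9),  |v_rel|² = 181;  v_rel·d = (-10)·(-19) + (-9)·(23) = -17
181·t² + 34·t + 854 = 0  ⇒  m = (-17)² − 181·854 = -154285
m = -154285 < 0,  v_rel·d = -17 < 0  ⇒  outside

inside=no margin=-154285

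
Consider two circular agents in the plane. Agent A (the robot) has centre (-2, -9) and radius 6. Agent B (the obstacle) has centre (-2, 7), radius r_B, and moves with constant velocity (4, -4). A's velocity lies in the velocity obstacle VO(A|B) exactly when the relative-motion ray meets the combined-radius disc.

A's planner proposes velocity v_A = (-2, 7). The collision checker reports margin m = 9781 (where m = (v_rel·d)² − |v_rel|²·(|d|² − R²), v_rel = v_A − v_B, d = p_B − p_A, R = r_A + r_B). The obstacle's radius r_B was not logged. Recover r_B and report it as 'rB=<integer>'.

m = 9781
d = (0, 16);  v_rel = (-6, 11),  |v_rel|² = 157
v_rel×d = (-6)·(16) − (11)·(0) = -96
since m = R²·157 − (-96)²:  R² = (9216 + 9781) / 157 = 121
R = √121 = 11  ⇒  r_B = 11 − 6 = 5

rB=5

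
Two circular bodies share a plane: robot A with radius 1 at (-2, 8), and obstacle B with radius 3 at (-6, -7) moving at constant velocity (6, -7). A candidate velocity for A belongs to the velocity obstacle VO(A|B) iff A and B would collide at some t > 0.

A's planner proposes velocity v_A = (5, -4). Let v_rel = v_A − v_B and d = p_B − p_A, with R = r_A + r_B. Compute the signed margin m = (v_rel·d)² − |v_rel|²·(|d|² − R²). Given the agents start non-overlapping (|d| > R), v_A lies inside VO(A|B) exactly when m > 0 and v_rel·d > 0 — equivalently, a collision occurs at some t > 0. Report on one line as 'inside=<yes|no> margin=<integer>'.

d = (-4, -15),  |d|² = 241;  R = 1+3 = 4,  c = 241−4² = 225
v_rel = (-1, 3),  |v_rel|² = 10;  v_rel·d = (-1)·(-4) + (3)·(-15) = -41
10·t² + 82·t + 225 = 0  ⇒  m = (-41)² − 10·225 = -569
m = -569 < 0,  v_rel·d = -41 < 0  ⇒  outside

inside=no margin=-569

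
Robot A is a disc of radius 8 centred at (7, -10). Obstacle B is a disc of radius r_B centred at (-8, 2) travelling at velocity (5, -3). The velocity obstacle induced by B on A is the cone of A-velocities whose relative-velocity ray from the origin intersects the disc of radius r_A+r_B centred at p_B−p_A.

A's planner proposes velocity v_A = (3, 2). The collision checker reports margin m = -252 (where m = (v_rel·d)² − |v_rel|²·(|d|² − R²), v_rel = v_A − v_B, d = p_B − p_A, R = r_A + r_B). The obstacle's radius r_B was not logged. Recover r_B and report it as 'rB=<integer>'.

m = -252
d = (-15, 12);  v_rel = (-2, 5),  |v_rel|² = 29
v_rel×d = (-2)·(12) − (5)·(-15) = 51
since m = R²·29 − 51²:  R² = (2601 + -252) / 29 = 81
R = √81 = 9  ⇒  r_B = 9 − 8 = 1

rB=1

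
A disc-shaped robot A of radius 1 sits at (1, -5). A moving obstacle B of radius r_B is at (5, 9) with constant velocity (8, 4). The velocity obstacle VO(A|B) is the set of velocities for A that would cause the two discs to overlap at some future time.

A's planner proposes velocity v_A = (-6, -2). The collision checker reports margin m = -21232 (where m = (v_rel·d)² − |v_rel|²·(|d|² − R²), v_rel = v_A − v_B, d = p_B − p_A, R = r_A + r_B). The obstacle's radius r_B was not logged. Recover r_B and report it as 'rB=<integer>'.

m = -21232
d = (4, 14);  v_rel = (-14, -6),  |v_rel|² = 232
v_rel×d = (-14)·(14) − (-6)·(4) = -172
since m = R²·232 − (-172)²:  R² = (29584 + -21232) / 232 = 36
R = √36 = 6  ⇒  r_B = 6 − 1 = 5

rB=5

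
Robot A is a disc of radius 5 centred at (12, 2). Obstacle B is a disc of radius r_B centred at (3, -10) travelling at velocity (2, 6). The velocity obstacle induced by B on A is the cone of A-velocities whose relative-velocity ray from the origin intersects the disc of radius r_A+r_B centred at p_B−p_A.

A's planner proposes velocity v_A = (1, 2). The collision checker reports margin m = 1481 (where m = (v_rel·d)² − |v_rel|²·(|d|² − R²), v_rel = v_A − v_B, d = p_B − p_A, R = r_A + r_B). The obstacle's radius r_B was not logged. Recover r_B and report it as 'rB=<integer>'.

m = 1481
d = (-9, -12);  v_rel = (-1, -4),  |v_rel|² = 17
v_rel×d = (-1)·(-12) − (-4)·(-9) = -24
since m = R²·17 − (-24)²:  R² = (576 + 1481) / 17 = 121
R = √121 = 11  ⇒  r_B = 11 − 5 = 6

rB=6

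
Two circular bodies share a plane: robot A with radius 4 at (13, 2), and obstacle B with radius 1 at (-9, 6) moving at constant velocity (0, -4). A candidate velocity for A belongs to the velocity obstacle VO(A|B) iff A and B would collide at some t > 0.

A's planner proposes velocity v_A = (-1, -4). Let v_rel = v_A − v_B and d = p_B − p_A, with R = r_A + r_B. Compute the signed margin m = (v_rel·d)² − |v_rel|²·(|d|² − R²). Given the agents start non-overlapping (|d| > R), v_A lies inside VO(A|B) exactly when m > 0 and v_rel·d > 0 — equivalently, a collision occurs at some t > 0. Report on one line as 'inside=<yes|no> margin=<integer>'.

d = (-22, 4),  |d|² = 500;  R = 4+1 = 5,  c = 500−5² = 475
v_rel = (-1, 0),  |v_rel|² = 1;  v_rel·d = (-1)·(-22) + (0)·(4) = 22
1·t² − 44·t + 475 = 0  ⇒  m = 22² − 1·475 = 9
m = 9 > 0,  v_rel·d = 22 > 0  ⇒  inside

inside=yes margin=9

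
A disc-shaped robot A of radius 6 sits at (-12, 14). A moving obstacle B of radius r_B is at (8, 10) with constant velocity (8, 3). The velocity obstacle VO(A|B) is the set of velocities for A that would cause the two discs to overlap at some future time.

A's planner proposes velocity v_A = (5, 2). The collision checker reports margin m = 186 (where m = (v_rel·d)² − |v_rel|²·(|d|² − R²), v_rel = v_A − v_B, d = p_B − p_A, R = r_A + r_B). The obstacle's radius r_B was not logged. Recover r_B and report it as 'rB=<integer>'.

m = 186
d = (20, -4);  v_rel = (-3, -1),  |v_rel|² = 10
v_rel×d = (-3)·(-4) − (-1)·(20) = 32
since m = R²·10 − 32²:  R² = (1024 + 186) / 10 = 121
R = √121 = 11  ⇒  r_B = 11 − 6 = 5

rB=5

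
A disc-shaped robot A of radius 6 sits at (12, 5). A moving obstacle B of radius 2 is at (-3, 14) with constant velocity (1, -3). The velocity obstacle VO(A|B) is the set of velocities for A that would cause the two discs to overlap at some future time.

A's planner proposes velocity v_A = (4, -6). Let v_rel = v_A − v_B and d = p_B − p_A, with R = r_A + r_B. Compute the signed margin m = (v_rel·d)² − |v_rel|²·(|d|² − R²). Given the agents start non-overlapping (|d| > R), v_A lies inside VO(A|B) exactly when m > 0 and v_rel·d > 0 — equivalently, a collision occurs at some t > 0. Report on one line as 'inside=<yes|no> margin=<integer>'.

d = (-15, 9),  |d|² = 306;  R = 6+2 = 8,  c = 306−8² = 242
v_rel = (3, -3),  |v_rel|² = 18;  v_rel·d = (3)·(-15) + (-3)·(9) = -72
18·t² + 144·t + 242 = 0  ⇒  m = (-72)² − 18·242 = 828
m = 828 > 0,  v_rel·d = -72 < 0  ⇒  outside

inside=no margin=828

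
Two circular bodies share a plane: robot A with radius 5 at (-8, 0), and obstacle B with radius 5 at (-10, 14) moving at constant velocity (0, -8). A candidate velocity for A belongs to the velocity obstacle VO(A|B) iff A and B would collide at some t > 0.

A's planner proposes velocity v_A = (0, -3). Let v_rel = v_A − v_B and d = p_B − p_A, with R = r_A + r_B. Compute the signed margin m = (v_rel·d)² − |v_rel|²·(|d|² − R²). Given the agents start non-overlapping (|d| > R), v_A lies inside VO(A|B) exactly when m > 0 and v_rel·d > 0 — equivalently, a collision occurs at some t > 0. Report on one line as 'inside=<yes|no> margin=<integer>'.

d = (-2, 14),  |d|² = 200;  R = 5+5 = 10,  c = 200−10² = 100
v_rel = (0, 5),  |v_rel|² = 25;  v_rel·d = (0)·(-2) + (5)·(14) = 70
25·t² − 140·t + 100 = 0  ⇒  m = 70² − 25·100 = 2400
m = 2400 > 0,  v_rel·d = 70 > 0  ⇒  inside

inside=yes margin=2400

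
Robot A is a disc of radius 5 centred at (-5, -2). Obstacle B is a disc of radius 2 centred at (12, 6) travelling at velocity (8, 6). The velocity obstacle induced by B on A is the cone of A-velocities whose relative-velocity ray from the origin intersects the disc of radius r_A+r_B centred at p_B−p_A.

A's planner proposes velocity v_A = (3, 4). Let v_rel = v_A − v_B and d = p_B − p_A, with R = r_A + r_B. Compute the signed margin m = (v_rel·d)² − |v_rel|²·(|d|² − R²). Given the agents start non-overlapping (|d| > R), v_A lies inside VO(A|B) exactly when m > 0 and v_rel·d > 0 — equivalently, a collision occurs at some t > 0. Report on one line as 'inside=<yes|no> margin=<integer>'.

d = (17, 8),  |d|² = 353;  R = 5+2 = 7,  c = 353−7² = 304
v_rel = (-5, -2),  |v_rel|² = 29;  v_rel·d = (-5)·(17) + (-2)·(8) = -101
29·t² + 202·t + 304 = 0  ⇒  m = (-101)² − 29·304 = 1385
m = 1385 > 0,  v_rel·d = -101 < 0  ⇒  outside

inside=no margin=1385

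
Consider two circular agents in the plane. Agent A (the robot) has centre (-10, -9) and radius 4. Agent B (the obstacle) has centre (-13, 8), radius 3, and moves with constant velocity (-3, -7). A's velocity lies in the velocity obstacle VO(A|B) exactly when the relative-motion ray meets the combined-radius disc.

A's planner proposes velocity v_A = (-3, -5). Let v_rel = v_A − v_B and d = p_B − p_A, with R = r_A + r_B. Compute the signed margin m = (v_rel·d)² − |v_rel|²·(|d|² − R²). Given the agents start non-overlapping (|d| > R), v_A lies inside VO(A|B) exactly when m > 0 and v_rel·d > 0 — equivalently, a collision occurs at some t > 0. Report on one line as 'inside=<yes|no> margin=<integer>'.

d = (-3, 17),  |d|² = 298;  R = 4+3 = 7,  c = 298−7² = 249
v_rel = (0, 2),  |v_rel|² = 4;  v_rel·d = (0)·(-3) + (2)·(17) = 34
4·t² − 68·t + 249 = 0  ⇒  m = 34² − 4·249 = 160
m = 160 > 0,  v_rel·d = 34 > 0  ⇒  inside

inside=yes margin=160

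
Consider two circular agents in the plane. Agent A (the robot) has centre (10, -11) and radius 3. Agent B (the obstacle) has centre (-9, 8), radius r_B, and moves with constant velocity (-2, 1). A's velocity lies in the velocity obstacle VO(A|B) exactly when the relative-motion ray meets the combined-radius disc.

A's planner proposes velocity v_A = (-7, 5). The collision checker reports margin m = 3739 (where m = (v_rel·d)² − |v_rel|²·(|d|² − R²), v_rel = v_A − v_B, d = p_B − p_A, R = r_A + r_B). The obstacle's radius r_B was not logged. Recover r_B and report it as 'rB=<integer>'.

m = 3739
d = (-19, 19);  v_rel = (-5, 4),  |v_rel|² = 41
v_rel×d = (-5)·(19) − (4)·(-19) = -19
since m = R²·41 − (-19)²:  R² = (361 + 3739) / 41 = 100
R = √100 = 10  ⇒  r_B = 10 − 3 = 7

rB=7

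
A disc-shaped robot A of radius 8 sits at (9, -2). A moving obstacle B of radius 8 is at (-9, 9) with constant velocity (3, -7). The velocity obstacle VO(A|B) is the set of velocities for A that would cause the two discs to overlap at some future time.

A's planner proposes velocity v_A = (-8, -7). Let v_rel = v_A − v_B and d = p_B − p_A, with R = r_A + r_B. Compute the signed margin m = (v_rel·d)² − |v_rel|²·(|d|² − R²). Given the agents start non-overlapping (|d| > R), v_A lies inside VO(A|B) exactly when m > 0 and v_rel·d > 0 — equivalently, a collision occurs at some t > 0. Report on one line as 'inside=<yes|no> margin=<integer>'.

d = (-18, 11),  |d|² = 445;  R = 8+8 = 16,  c = 445−16² = 189
v_rel = (-11, 0),  |v_rel|² = 121;  v_rel·d = (-11)·(-18) + (0)·(11) = 198
121·t² − 396·t + 189 = 0  ⇒  m = 198² − 121·189 = 16335
m = 16335 > 0,  v_rel·d = 198 > 0  ⇒  inside

inside=yes margin=16335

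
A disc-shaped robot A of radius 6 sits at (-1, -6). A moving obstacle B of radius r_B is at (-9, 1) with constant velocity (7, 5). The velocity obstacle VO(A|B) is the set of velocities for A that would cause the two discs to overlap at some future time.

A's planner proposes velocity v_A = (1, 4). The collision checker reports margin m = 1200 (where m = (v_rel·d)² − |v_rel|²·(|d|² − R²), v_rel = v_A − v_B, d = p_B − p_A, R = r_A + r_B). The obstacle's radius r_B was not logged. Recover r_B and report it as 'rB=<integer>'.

m = 1200
d = (-8, 7);  v_rel = (-6, -1),  |v_rel|² = 37
v_rel×d = (-6)·(7) − (-1)·(-8) = -50
since m = R²·37 − (-50)²:  R² = (2500 + 1200) / 37 = 100
R = √100 = 10  ⇒  r_B = 10 − 6 = 4

rB=4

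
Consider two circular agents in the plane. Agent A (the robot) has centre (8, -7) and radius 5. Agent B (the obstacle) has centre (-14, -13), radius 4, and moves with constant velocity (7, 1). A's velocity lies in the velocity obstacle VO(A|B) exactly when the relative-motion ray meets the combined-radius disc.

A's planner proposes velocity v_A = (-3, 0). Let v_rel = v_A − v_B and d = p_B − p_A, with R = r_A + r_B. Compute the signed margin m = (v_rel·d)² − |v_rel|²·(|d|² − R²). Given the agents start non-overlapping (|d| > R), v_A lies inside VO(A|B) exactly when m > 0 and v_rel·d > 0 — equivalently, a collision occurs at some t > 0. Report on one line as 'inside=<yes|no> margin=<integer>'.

d = (-22, -6),  |d|² = 520;  R = 5+4 = 9,  c = 520−9² = 439
v_rel = (-10, -1),  |v_rel|² = 101;  v_rel·d = (-10)·(-22) + (-1)·(-6) = 226
101·t² − 452·t + 439 = 0  ⇒  m = 226² − 101·439 = 6737
m = 6737 > 0,  v_rel·d = 226 > 0  ⇒  inside

inside=yes margin=6737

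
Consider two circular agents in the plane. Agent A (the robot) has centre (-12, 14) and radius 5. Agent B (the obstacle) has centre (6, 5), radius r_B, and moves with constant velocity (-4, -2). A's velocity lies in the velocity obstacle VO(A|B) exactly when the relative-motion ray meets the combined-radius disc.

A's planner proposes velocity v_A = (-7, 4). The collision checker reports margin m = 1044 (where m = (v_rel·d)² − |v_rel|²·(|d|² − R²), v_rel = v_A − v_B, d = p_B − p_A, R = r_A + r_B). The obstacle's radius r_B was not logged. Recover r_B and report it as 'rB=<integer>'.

m = 1044
d = (18, -9);  v_rel = (-3, 6),  |v_rel|² = 45
v_rel×d = (-3)·(-9) − (6)·(18) = -81
since m = R²·45 − (-81)²:  R² = (6561 + 1044) / 45 = 169
R = √169 = 13  ⇒  r_B = 13 − 5 = 8

rB=8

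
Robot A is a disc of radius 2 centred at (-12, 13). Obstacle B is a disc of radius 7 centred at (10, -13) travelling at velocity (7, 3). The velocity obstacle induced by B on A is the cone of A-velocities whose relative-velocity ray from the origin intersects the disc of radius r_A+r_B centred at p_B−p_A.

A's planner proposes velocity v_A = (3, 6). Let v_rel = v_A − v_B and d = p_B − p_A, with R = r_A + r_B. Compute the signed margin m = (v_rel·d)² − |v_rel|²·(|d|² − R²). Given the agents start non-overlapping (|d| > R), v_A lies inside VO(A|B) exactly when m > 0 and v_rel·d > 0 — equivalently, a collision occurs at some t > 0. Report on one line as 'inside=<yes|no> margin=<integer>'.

d = (22, -26),  |d|² = 1160;  R = 2+7 = 9,  c = 1160−9² = 1079
v_rel = (-4, 3),  |v_rel|² = 25;  v_rel·d = (-4)·(22) + (3)·(-26) = -166
25·t² + 332·t + 1079 = 0  ⇒  m = (-166)² − 25·1079 = 581
m = 581 > 0,  v_rel·d = -166 < 0  ⇒  outside

inside=no margin=581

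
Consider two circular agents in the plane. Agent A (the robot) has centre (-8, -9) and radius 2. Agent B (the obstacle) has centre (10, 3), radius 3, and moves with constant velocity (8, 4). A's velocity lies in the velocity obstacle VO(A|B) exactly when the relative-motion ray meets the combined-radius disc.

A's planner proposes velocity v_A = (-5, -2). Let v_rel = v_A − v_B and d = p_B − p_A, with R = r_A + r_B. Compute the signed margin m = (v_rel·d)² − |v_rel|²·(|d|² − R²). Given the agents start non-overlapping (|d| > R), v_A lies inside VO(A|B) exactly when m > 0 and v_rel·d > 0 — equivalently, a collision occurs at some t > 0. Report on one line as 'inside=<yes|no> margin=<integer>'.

d = (18, 12),  |d|² = 468;  R = 2+3 = 5,  c = 468−5² = 443
v_rel = (-13, -6),  |v_rel|² = 205;  v_rel·d = (-13)·(18) + (-6)·(12) = -306
205·t² + 612·t + 443 = 0  ⇒  m = (-306)² − 205·443 = 2821
m = 2821 > 0,  v_rel·d = -306 < 0  ⇒  outside

inside=no margin=2821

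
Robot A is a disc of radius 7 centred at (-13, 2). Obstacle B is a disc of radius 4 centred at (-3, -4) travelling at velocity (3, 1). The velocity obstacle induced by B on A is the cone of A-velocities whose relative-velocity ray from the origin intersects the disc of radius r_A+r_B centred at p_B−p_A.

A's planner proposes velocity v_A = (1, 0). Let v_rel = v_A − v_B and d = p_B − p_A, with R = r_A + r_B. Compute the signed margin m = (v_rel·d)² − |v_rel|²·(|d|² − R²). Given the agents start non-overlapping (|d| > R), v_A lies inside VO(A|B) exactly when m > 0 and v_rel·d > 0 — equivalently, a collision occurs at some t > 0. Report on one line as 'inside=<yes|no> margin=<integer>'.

d = (10, -6),  |d|² = 136;  R = 7+4 = 11,  c = 136−11² = 15
v_rel = (-2, -1),  |v_rel|² = 5;  v_rel·d = (-2)·(10) + (-1)·(-6) = -14
5·t² + 28·t + 15 = 0  ⇒  m = (-14)² − 5·15 = 121
m = 121 > 0,  v_rel·d = -14 < 0  ⇒  outside

inside=no margin=121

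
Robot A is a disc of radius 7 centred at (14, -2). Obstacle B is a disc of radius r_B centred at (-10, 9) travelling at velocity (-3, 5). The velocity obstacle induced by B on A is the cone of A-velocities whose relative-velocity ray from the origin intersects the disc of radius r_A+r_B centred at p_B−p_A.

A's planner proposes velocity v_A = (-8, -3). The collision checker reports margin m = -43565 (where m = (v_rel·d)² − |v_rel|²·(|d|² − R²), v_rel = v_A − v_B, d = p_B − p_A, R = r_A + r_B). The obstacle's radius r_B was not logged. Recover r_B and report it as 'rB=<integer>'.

m = -43565
d = (-24, 11);  v_rel = (-5, -8),  |v_rel|² = 89
v_rel×d = (-5)·(11) − (-8)·(-24) = -247
since m = R²·89 − (-247)²:  R² = (61009 + -43565) / 89 = 196
R = √196 = 14  ⇒  r_B = 14 − 7 = 7

rB=7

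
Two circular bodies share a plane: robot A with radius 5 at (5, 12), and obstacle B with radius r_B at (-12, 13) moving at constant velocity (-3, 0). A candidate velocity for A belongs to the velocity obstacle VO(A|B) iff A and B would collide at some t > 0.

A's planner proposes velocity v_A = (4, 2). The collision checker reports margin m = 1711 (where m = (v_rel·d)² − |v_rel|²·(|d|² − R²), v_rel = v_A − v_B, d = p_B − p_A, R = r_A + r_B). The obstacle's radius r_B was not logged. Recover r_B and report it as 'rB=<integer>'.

m = 1711
d = (-17, 1);  v_rel = (7, 2),  |v_rel|² = 53
v_rel×d = (7)·(1) − (2)·(-17) = 41
since m = R²·53 − 41²:  R² = (1681 + 1711) / 53 = 64
R = √64 = 8  ⇒  r_B = 8 − 5 = 3

rB=3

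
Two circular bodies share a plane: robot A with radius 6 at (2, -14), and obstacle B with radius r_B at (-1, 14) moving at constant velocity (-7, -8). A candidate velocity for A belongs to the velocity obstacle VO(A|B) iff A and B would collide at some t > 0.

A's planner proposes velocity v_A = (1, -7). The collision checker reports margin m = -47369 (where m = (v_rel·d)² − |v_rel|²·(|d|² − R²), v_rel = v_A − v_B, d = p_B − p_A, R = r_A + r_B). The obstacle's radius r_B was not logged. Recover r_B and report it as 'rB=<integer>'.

m = -47369
d = (-3, 28);  v_rel = (8, 1),  |v_rel|² = 65
v_rel×d = (8)·(28) − (1)·(-3) = 227
since m = R²·65 − 227²:  R² = (51529 + -47369) / 65 = 64
R = √64 = 8  ⇒  r_B = 8 − 6 = 2

rB=2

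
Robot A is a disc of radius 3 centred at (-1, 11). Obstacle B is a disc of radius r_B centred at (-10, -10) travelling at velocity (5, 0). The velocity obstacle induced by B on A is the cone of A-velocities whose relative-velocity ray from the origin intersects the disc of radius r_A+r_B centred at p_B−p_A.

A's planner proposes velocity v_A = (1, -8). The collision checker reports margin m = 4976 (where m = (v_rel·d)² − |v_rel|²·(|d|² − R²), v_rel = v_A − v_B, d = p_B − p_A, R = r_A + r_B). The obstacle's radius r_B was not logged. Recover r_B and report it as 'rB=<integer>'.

m = 4976
d = (-9, -21);  v_rel = (-4, -8),  |v_rel|² = 80
v_rel×d = (-4)·(-21) − (-8)·(-9) = 12
since m = R²·80 − 12²:  R² = (144 + 4976) / 80 = 64
R = √64 = 8  ⇒  r_B = 8 − 3 = 5

rB=5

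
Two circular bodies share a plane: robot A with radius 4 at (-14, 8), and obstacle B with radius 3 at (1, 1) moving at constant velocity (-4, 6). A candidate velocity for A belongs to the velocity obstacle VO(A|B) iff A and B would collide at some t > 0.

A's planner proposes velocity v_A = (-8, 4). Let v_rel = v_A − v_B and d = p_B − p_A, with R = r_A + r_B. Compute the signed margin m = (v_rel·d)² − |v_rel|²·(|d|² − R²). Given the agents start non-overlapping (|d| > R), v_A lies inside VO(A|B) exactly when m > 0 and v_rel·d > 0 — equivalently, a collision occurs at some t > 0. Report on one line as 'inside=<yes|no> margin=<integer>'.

d = (15, -7),  |d|² = 274;  R = 4+3 = 7,  c = 274−7² = 225
v_rel = (-4, -2),  |v_rel|² = 20;  v_rel·d = (-4)·(15) + (-2)·(-7) = -46
20·t² + 92·t + 225 = 0  ⇒  m = (-46)² − 20·225 = -2384
m = -2384 < 0,  v_rel·d = -46 < 0  ⇒  outside

inside=no margin=-2384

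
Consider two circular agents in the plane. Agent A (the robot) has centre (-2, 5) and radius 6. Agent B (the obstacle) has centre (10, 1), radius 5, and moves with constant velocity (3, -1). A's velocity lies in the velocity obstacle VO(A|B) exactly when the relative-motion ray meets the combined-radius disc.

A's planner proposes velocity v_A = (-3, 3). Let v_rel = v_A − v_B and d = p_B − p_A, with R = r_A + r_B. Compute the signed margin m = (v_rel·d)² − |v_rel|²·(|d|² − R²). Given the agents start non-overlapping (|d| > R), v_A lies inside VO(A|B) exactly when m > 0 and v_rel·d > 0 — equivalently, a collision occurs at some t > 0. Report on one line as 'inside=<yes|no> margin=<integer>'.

d = (12, -4),  |d|² = 160;  R = 6+5 = 11,  c = 160−11² = 39
v_rel = (-6, 4),  |v_rel|² = 52;  v_rel·d = (-6)·(12) + (4)·(-4) = -88
52·t² + 176·t + 39 = 0  ⇒  m = (-88)² − 52·39 = 5716
m = 5716 > 0,  v_rel·d = -88 < 0  ⇒  outside

inside=no margin=5716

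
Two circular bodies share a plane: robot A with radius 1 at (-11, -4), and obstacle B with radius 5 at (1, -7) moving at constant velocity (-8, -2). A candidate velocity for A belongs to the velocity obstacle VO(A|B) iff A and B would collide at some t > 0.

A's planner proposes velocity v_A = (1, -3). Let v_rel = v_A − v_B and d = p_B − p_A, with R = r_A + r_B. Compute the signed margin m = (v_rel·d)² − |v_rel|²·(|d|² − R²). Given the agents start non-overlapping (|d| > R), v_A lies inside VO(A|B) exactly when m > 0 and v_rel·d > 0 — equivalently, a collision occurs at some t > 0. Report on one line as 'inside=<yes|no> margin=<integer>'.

d = (12, -3),  |d|² = 153;  R = 1+5 = 6,  c = 153−6² = 117
v_rel = (9, -1),  |v_rel|² = 82;  v_rel·d = (9)·(12) + (-1)·(-3) = 111
82·t² − 222·t + 117 = 0  ⇒  m = 111² − 82·117 = 2727
m = 2727 > 0,  v_rel·d = 111 > 0  ⇒  inside

inside=yes margin=2727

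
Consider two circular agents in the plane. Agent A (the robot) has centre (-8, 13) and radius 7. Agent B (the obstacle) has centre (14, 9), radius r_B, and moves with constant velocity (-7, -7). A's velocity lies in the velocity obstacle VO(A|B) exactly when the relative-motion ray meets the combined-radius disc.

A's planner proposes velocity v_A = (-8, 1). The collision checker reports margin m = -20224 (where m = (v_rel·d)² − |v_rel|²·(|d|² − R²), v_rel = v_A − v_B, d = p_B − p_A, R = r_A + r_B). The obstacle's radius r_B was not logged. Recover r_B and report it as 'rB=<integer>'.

m = -20224
d = (22, -4);  v_rel = (-1, 8),  |v_rel|² = 65
v_rel×d = (-1)·(-4) − (8)·(22) = -172
since m = R²·65 − (-172)²:  R² = (29584 + -20224) / 65 = 144
R = √144 = 12  ⇒  r_B = 12 − 7 = 5

rB=5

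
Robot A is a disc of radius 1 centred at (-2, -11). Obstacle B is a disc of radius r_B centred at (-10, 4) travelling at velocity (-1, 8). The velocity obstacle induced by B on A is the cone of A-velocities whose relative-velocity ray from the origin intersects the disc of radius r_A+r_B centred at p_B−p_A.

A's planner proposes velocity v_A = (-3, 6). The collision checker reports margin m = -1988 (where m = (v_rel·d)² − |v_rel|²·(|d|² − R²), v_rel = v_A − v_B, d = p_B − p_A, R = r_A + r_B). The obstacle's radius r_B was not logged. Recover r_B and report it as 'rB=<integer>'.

m = -1988
d = (-8, 15);  v_rel = (-2, -2),  |v_rel|² = 8
v_rel×d = (-2)·(15) − (-2)·(-8) = -46
since m = R²·8 − (-46)²:  R² = (2116 + -1988) / 8 = 16
R = √16 = 4  ⇒  r_B = 4 − 1 = 3

rB=3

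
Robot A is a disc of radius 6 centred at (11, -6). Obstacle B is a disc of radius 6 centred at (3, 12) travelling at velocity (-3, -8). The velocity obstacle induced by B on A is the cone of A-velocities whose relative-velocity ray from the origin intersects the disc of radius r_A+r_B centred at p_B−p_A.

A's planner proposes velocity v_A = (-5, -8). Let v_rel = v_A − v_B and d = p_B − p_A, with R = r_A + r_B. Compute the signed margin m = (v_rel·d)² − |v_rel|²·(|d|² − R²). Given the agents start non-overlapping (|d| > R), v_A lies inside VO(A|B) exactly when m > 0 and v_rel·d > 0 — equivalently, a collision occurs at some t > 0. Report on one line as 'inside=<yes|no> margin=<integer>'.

d = (-8, 18),  |d|² = 388;  R = 6+6 = 12,  c = 388−12² = 244
v_rel = (-2, 0),  |v_rel|² = 4;  v_rel·d = (-2)·(-8) + (0)·(18) = 16
4·t² − 32·t + 244 = 0  ⇒  m = 16² − 4·244 = -720
m = -720 < 0,  v_rel·d = 16 > 0  ⇒  outside

inside=no margin=-720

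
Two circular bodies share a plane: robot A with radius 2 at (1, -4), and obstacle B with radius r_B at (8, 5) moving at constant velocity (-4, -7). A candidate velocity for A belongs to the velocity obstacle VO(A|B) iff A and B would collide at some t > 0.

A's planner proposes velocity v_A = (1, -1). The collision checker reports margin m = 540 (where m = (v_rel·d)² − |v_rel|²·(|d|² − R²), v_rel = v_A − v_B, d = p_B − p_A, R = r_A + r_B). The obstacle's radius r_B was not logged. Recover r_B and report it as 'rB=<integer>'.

m = 540
d = (7, 9);  v_rel = (5, 6),  |v_rel|² = 61
v_rel×d = (5)·(9) − (6)·(7) = 3
since m = R²·61 − 3²:  R² = (9 + 540) / 61 = 9
R = √9 = 3  ⇒  r_B = 3 − 2 = 1

rB=1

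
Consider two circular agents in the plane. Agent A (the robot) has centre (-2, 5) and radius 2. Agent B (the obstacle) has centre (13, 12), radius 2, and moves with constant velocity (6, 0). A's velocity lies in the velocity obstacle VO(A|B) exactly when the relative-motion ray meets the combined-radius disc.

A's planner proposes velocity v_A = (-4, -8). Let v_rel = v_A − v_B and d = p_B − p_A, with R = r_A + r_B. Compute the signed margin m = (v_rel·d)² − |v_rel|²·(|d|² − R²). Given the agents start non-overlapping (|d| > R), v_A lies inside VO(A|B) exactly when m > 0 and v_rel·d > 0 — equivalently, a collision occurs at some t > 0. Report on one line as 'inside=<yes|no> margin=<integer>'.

d = (15, 7),  |d|² = 274;  R = 2+2 = 4,  c = 274−4² = 258
v_rel = (-10, -8),  |v_rel|² = 164;  v_rel·d = (-10)·(15) + (-8)·(7) = -206
164·t² + 412·t + 258 = 0  ⇒  m = (-206)² − 164·258 = 124
m = 124 > 0,  v_rel·d = -206 < 0  ⇒  outside

inside=no margin=124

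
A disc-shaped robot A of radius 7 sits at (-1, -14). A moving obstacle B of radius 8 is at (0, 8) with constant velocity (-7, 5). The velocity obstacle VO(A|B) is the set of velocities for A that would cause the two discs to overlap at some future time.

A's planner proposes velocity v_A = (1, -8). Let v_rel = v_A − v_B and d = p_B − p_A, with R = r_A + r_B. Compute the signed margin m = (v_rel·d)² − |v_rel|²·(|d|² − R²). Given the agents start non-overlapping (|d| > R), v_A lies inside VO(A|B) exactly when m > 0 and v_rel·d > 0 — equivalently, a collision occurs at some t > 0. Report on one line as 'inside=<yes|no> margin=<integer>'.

d = (1, 22),  |d|² = 485;  R = 7+8 = 15,  c = 485−15² = 260
v_rel = (8, -13),  |v_rel|² = 233;  v_rel·d = (8)·(1) + (-13)·(22) = -278
233·t² + 556·t + 260 = 0  ⇒  m = (-278)² − 233·260 = 16704
m = 16704 > 0,  v_rel·d = -278 < 0  ⇒  outside

inside=no margin=16704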